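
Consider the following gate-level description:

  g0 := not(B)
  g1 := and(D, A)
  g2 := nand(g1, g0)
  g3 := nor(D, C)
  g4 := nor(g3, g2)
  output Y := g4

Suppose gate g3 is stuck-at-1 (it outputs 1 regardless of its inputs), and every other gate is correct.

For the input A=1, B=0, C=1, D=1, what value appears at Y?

Propagate with g3 forced: g0=1, g1=1, g2=0, g3=1 [stuck-at-1], g4=0.
So Y = 0. (Without the fault it would be 1.)

0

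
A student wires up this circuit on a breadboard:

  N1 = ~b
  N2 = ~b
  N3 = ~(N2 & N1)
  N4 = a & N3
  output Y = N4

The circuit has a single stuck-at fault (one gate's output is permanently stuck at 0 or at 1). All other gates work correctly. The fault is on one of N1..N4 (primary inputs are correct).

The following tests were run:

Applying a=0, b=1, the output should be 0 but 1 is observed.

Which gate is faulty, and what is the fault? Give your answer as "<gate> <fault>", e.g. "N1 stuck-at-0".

N4 stuck-at-1

Fault-free values for test 1 (a=0, b=1): N1=0, N2=0, N3=1, N4=0, giving Y=0. Observed 1.
Test 1: faults giving observed 1 are {N4 stuck-at-1}.
Only N4 stuck-at-1 is consistent with every test.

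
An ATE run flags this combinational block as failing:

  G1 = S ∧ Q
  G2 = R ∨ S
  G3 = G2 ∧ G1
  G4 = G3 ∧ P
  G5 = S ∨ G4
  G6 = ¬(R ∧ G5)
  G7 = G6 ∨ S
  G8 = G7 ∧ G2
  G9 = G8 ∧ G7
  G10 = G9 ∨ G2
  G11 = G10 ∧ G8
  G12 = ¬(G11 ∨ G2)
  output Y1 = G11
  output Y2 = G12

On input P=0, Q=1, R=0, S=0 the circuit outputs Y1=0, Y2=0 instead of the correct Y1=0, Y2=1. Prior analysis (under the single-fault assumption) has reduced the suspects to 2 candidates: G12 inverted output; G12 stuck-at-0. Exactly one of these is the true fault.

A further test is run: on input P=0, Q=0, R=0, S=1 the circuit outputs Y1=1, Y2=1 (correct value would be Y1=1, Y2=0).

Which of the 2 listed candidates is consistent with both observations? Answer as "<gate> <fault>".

G12 inverted output

Evaluate each candidate on input P=0, Q=0, R=0, S=1:
  G12 inverted output: G1=0, G2=1, G3=0, G4=0, G5=1, G6=1, G7=1, G8=1, G9=1, G10=1, G11=1, G12=1 [inverted output] → Y1=1, Y2=1 — matches
  G12 stuck-at-0: G1=0, G2=1, G3=0, G4=0, G5=1, G6=1, G7=1, G8=1, G9=1, G10=1, G11=1, G12=0 [stuck-at-0] → Y1=1, Y2=0 — eliminated
Only G12 inverted output reproduces the observed Y1=1, Y2=1.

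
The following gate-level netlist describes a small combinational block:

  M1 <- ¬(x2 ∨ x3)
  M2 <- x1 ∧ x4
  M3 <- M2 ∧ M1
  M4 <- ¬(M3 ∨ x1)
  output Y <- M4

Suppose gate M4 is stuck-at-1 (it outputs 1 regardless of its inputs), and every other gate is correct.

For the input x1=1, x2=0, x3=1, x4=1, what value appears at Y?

Propagate with M4 forced: M1=0, M2=1, M3=0, M4=1 [stuck-at-1].
So Y = 1. (Without the fault it would be 0.)

1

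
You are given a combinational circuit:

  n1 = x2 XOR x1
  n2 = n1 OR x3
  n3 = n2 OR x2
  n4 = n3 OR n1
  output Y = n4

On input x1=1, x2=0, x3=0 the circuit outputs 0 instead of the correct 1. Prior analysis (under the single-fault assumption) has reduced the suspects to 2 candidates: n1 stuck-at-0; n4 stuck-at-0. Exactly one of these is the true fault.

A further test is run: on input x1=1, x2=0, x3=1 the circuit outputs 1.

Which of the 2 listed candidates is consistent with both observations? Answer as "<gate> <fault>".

Evaluate each candidate on input x1=1, x2=0, x3=1:
  n1 stuck-at-0: n1=0 [stuck-at-0], n2=1, n3=1, n4=1 → 1 — matches
  n4 stuck-at-0: n1=1, n2=1, n3=1, n4=0 [stuck-at-0] → 0 — eliminated
Only n1 stuck-at-0 reproduces the observed 1.

n1 stuck-at-0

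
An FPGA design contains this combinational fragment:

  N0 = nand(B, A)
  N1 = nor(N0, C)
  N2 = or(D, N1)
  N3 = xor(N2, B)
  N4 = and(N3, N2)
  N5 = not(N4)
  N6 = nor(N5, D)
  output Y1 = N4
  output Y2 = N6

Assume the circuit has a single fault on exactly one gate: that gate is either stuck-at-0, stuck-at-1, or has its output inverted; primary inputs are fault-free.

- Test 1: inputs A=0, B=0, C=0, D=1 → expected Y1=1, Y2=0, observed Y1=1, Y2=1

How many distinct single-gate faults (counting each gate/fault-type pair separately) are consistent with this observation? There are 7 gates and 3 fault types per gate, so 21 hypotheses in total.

Fault-free: N0=1, N1=0, N2=1, N3=1, N4=1, N5=0, N6=0 → Y1=1, Y2=0. Observed Y1=1, Y2=1.
  N0: none of the 3 fault types match ✗
  N1: none of the 3 fault types match ✗
  N2: none of the 3 fault types match ✗
  N3: none of the 3 fault types match ✗
  N4: none of the 3 fault types match ✗
  N5: none of the 3 fault types match ✗
  N6: stuck-at-1, inverted output ✓; others ✗
Consistent faults: {N6 stuck-at-1, N6 inverted output} — 2 in all.

2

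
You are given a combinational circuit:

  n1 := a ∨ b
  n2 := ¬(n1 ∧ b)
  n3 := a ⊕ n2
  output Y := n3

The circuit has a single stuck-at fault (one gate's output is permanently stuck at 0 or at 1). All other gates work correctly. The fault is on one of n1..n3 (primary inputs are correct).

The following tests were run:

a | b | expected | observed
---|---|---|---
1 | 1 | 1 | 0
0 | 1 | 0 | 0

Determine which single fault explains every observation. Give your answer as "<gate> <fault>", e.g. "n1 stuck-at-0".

n3 stuck-at-0

Fault-free values for test 1 (a=1, b=1): n1=1, n2=0, n3=1, giving Y=1. Observed 0.
Test 1: faults giving observed 0 are {n1 stuck-at-0, n2 stuck-at-1, n3 stuck-at-0}.
Test 2 (a=0, b=1): fault-free n1=1, n2=0, n3=0 → 0; observed 0. Eliminates n1 stuck-at-0, n2 stuck-at-1.
Only n3 stuck-at-0 is consistent with every test.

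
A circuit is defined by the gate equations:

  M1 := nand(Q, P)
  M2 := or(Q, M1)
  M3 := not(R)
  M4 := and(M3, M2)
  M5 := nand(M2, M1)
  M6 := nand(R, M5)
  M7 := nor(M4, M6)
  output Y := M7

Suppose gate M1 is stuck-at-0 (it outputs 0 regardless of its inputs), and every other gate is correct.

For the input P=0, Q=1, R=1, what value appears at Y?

Propagate with M1 forced: M1=0 [stuck-at-0], M2=1, M3=0, M4=0, M5=1, M6=0, M7=1.
So Y = 1. (Without the fault it would be 0.)

1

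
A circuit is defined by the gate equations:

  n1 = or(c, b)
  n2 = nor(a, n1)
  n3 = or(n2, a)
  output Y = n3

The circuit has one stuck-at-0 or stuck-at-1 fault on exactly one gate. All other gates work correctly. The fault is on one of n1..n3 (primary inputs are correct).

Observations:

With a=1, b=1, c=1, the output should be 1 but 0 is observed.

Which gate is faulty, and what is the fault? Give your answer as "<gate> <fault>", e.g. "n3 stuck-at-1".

Fault-free values for test 1 (a=1, b=1, c=1): n1=1, n2=0, n3=1, giving Y=1. Observed 0.
Test 1: faults giving observed 0 are {n3 stuck-at-0}.
Only n3 stuck-at-0 is consistent with every test.

n3 stuck-at-0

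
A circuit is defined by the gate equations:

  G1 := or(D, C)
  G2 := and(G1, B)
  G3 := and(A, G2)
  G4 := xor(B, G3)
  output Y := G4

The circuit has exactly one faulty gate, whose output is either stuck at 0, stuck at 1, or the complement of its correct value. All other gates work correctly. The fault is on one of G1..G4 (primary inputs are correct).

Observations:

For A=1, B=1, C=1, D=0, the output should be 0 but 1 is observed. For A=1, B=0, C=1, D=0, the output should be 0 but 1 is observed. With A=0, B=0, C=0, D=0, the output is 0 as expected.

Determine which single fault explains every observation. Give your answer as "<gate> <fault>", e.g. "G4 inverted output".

Fault-free values for test 1 (A=1, B=1, C=1, D=0): G1=1, G2=1, G3=1, G4=0, giving Y=0. Observed 1.
Test 1: faults giving observed 1 are {G1 stuck-at-0, G1 inverted output, G2 stuck-at-0, G2 inverted output, G3 stuck-at-0, G3 inverted output, G4 stuck-at-1, G4 inverted output}.
Test 2 (A=1, B=0, C=1, D=0): fault-free G1=1, G2=0, G3=0, G4=0 → 0; observed 1. Eliminates G1 stuck-at-0, G1 inverted output, G2 stuck-at-0, G3 stuck-at-0.
Test 3 (A=0, B=0, C=0, D=0): fault-free G1=0, G2=0, G3=0, G4=0 → 0; observed 0. Eliminates G3 inverted output, G4 stuck-at-1, G4 inverted output.
Only G2 inverted output is consistent with every test.

G2 inverted output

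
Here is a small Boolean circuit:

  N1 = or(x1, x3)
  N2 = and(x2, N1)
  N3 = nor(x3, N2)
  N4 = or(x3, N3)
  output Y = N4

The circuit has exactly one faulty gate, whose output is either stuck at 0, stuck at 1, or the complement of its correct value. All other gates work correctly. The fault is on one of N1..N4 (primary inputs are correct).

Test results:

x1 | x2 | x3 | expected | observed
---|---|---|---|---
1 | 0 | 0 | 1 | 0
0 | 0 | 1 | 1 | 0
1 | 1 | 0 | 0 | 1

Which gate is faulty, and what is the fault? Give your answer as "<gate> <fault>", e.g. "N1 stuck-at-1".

Fault-free values for test 1 (x1=1, x2=0, x3=0): N1=1, N2=0, N3=1, N4=1, giving Y=1. Observed 0.
Test 1: faults giving observed 0 are {N2 stuck-at-1, N2 inverted output, N3 stuck-at-0, N3 inverted output, N4 stuck-at-0, N4 inverted output}.
Test 2 (x1=0, x2=0, x3=1): fault-free N1=1, N2=0, N3=0, N4=1 → 1; observed 0. Eliminates N2 stuck-at-1, N2 inverted output, N3 stuck-at-0, N3 inverted output.
Test 3 (x1=1, x2=1, x3=0): fault-free N1=1, N2=1, N3=0, N4=0 → 0; observed 1. Eliminates N4 stuck-at-0.
Only N4 inverted output is consistent with every test.

N4 inverted output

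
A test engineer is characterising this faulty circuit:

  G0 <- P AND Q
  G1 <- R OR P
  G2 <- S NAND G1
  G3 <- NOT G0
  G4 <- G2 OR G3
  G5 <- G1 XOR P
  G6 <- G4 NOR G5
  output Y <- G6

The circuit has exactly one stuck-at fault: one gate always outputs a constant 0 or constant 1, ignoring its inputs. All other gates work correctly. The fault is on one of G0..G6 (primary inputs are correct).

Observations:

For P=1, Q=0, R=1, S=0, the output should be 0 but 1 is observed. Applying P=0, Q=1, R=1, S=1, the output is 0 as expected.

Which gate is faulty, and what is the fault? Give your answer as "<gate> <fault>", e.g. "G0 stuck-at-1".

Fault-free values for test 1 (P=1, Q=0, R=1, S=0): G0=0, G1=1, G2=1, G3=1, G4=1, G5=0, G6=0, giving Y=0. Observed 1.
Test 1: faults giving observed 1 are {G4 stuck-at-0, G6 stuck-at-1}.
Test 2 (P=0, Q=1, R=1, S=1): fault-free G0=0, G1=1, G2=0, G3=1, G4=1, G5=1, G6=0 → 0; observed 0. Eliminates G6 stuck-at-1.
Only G4 stuck-at-0 is consistent with every test.

G4 stuck-at-0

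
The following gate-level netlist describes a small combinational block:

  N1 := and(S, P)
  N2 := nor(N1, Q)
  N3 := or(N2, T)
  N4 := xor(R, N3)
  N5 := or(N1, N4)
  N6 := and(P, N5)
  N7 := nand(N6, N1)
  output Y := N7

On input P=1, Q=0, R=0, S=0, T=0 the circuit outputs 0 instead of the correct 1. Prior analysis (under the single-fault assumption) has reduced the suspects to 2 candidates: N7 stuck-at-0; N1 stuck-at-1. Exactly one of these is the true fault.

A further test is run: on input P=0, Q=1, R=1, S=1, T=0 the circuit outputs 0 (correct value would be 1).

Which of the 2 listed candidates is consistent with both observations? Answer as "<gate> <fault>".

Evaluate each candidate on input P=0, Q=1, R=1, S=1, T=0:
  N7 stuck-at-0: N1=0, N2=0, N3=0, N4=1, N5=1, N6=0, N7=0 [stuck-at-0] → 0 — matches
  N1 stuck-at-1: N1=1 [stuck-at-1], N2=0, N3=0, N4=1, N5=1, N6=0, N7=1 → 1 — eliminated
Only N7 stuck-at-0 reproduces the observed 0.

N7 stuck-at-0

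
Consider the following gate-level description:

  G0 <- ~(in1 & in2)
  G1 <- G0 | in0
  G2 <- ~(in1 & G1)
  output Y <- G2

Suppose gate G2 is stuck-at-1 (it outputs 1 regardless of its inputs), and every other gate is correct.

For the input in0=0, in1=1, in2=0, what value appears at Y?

1

Propagate with G2 forced: G0=1, G1=1, G2=1 [stuck-at-1].
So Y = 1. (Without the fault it would be 0.)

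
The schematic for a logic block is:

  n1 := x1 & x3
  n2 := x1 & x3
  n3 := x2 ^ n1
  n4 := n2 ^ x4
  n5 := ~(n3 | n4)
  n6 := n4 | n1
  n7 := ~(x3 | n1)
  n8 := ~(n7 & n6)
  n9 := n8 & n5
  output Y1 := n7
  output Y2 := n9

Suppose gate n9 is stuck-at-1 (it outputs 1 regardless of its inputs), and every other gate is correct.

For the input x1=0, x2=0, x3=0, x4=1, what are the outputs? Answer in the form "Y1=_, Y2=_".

Y1=1, Y2=1

Propagate with n9 forced: n1=0, n2=0, n3=0, n4=1, n5=0, n6=1, n7=1, n8=0, n9=1 [stuck-at-1].
So the outputs are Y1=1, Y2=1. (Without the fault they would be Y1=1, Y2=0.)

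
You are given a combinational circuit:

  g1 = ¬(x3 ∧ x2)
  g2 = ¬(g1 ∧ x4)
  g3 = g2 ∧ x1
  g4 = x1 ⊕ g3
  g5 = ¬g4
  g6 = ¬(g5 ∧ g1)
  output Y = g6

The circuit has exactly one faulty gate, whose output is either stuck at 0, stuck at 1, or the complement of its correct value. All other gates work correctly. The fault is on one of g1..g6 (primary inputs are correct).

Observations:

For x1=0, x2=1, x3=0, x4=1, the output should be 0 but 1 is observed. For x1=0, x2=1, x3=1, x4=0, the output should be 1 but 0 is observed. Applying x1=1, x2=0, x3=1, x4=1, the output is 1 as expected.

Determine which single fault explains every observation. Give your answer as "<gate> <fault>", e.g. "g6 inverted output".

g1 inverted output

Fault-free values for test 1 (x1=0, x2=1, x3=0, x4=1): g1=1, g2=0, g3=0, g4=0, g5=1, g6=0, giving Y=0. Observed 1.
Test 1: faults giving observed 1 are {g1 stuck-at-0, g1 inverted output, g3 stuck-at-1, g3 inverted output, g4 stuck-at-1, g4 inverted output, g5 stuck-at-0, g5 inverted output, g6 stuck-at-1, g6 inverted output}.
Test 2 (x1=0, x2=1, x3=1, x4=0): fault-free g1=0, g2=1, g3=0, g4=0, g5=1, g6=1 → 1; observed 0. Eliminates g1 stuck-at-0, g3 stuck-at-1, g3 inverted output, g4 stuck-at-1, g4 inverted output, g5 stuck-at-0, g5 inverted output, g6 stuck-at-1.
Test 3 (x1=1, x2=0, x3=1, x4=1): fault-free g1=1, g2=0, g3=0, g4=1, g5=0, g6=1 → 1; observed 1. Eliminates g6 inverted output.
Only g1 inverted output is consistent with every test.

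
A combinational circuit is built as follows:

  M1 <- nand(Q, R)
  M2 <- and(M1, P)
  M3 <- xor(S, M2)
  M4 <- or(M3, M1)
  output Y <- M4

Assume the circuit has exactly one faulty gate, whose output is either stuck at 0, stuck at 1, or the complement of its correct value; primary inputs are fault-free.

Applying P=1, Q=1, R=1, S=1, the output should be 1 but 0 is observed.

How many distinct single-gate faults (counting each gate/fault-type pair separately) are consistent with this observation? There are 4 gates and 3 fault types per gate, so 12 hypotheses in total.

Fault-free: M1=0, M2=0, M3=1, M4=1 → 1. Observed 0.
  M1 stuck-at-0: output 1 ✗
  M1 stuck-at-1: output 1 ✗
  M1 inverted output: output 1 ✗
  M2 stuck-at-0: output 1 ✗
  M2 stuck-at-1: output 0 ✓
  M2 inverted output: output 0 ✓
  M3 stuck-at-0: output 0 ✓
  M3 stuck-at-1: output 1 ✗
  M3 inverted output: output 0 ✓
  M4 stuck-at-0: output 0 ✓
  M4 stuck-at-1: output 1 ✗
  M4 inverted output: output 0 ✓
Consistent faults: {M2 stuck-at-1, M2 inverted output, M3 stuck-at-0, M3 inverted output, M4 stuck-at-0, M4 inverted output} — 6 in all.

6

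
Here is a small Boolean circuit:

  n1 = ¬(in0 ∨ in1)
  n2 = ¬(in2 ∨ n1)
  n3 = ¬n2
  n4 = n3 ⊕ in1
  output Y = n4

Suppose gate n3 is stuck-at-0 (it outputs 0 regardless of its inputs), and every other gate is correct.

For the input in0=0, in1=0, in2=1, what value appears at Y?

0

Propagate with n3 forced: n1=1, n2=0, n3=0 [stuck-at-0], n4=0.
So Y = 0. (Without the fault it would be 1.)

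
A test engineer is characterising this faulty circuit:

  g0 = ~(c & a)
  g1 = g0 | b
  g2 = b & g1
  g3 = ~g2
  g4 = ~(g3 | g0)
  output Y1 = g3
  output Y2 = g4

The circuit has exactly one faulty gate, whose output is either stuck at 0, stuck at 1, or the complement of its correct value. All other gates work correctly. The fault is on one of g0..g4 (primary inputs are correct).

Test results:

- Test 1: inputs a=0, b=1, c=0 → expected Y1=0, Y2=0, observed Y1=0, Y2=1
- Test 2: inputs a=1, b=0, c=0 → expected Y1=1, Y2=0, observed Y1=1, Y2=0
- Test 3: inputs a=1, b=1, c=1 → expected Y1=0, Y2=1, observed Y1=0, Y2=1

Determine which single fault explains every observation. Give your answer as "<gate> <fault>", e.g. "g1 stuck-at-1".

Fault-free values for test 1 (a=0, b=1, c=0): g0=1, g1=1, g2=1, g3=0, g4=0, giving Y1=0, Y2=0. Observed Y1=0, Y2=1.
Test 1: faults giving observed Y1=0, Y2=1 are {g0 stuck-at-0, g0 inverted output, g4 stuck-at-1, g4 inverted output}.
Test 2 (a=1, b=0, c=0): fault-free g0=1, g1=1, g2=0, g3=1, g4=0 → Y1=1, Y2=0; observed Y1=1, Y2=0. Eliminates g4 stuck-at-1, g4 inverted output.
Test 3 (a=1, b=1, c=1): fault-free g0=0, g1=1, g2=1, g3=0, g4=1 → Y1=0, Y2=1; observed Y1=0, Y2=1. Eliminates g0 inverted output.
Only g0 stuck-at-0 is consistent with every test.

g0 stuck-at-0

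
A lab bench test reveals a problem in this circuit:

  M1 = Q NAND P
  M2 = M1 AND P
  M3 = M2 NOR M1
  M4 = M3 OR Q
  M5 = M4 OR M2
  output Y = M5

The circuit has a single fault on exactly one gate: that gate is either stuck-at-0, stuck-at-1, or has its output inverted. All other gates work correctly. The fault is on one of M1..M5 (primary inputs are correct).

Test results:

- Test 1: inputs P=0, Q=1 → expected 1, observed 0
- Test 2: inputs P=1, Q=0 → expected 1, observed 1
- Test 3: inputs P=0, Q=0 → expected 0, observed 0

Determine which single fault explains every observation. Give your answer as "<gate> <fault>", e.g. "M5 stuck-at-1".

M4 stuck-at-0

Fault-free values for test 1 (P=0, Q=1): M1=1, M2=0, M3=0, M4=1, M5=1, giving Y=1. Observed 0.
Test 1: faults giving observed 0 are {M4 stuck-at-0, M4 inverted output, M5 stuck-at-0, M5 inverted output}.
Test 2 (P=1, Q=0): fault-free M1=1, M2=1, M3=0, M4=0, M5=1 → 1; observed 1. Eliminates M5 stuck-at-0, M5 inverted output.
Test 3 (P=0, Q=0): fault-free M1=1, M2=0, M3=0, M4=0, M5=0 → 0; observed 0. Eliminates M4 inverted output.
Only M4 stuck-at-0 is consistent with every test.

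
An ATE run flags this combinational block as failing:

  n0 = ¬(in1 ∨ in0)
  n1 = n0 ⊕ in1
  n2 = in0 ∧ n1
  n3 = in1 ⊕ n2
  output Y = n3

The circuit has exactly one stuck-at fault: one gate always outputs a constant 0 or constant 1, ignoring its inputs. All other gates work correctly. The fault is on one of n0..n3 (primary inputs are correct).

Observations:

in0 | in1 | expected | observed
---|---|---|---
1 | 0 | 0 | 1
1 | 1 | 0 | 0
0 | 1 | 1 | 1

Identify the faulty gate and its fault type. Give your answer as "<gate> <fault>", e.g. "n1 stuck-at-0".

n1 stuck-at-1

Fault-free values for test 1 (in0=1, in1=0): n0=0, n1=0, n2=0, n3=0, giving Y=0. Observed 1.
Test 1: faults giving observed 1 are {n0 stuck-at-1, n1 stuck-at-1, n2 stuck-at-1, n3 stuck-at-1}.
Test 2 (in0=1, in1=1): fault-free n0=0, n1=1, n2=1, n3=0 → 0; observed 0. Eliminates n0 stuck-at-1, n3 stuck-at-1.
Test 3 (in0=0, in1=1): fault-free n0=0, n1=1, n2=0, n3=1 → 1; observed 1. Eliminates n2 stuck-at-1.
Only n1 stuck-at-1 is consistent with every test.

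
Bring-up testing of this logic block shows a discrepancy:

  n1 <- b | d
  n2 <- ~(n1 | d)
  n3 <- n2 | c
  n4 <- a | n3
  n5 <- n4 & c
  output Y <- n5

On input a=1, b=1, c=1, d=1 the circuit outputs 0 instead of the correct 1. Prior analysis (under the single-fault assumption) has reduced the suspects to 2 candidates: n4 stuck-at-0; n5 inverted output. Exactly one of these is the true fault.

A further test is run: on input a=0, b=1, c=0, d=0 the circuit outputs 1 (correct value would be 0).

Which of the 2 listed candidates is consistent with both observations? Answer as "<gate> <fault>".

n5 inverted output

Evaluate each candidate on input a=0, b=1, c=0, d=0:
  n4 stuck-at-0: n1=1, n2=0, n3=0, n4=0 [stuck-at-0], n5=0 → 0 — eliminated
  n5 inverted output: n1=1, n2=0, n3=0, n4=0, n5=1 [inverted output] → 1 — matches
Only n5 inverted output reproduces the observed 1.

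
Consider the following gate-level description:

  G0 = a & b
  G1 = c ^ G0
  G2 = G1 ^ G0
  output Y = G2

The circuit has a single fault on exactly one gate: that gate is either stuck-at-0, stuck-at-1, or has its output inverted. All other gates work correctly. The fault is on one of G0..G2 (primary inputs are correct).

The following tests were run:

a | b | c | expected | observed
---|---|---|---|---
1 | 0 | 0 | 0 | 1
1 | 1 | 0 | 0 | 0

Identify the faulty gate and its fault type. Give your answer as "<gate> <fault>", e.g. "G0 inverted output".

G1 stuck-at-1

Fault-free values for test 1 (a=1, b=0, c=0): G0=0, G1=0, G2=0, giving Y=0. Observed 1.
Test 1: faults giving observed 1 are {G1 stuck-at-1, G1 inverted output, G2 stuck-at-1, G2 inverted output}.
Test 2 (a=1, b=1, c=0): fault-free G0=1, G1=1, G2=0 → 0; observed 0. Eliminates G1 inverted output, G2 stuck-at-1, G2 inverted output.
Only G1 stuck-at-1 is consistent with every test.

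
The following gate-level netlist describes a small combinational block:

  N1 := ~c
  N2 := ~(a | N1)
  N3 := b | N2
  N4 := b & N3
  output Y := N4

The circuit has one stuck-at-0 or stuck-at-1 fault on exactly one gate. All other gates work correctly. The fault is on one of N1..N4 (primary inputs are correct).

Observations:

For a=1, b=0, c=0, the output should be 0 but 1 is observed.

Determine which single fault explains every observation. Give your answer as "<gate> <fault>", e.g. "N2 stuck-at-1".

N4 stuck-at-1

Fault-free values for test 1 (a=1, b=0, c=0): N1=1, N2=0, N3=0, N4=0, giving Y=0. Observed 1.
Test 1: faults giving observed 1 are {N4 stuck-at-1}.
Only N4 stuck-at-1 is consistent with every test.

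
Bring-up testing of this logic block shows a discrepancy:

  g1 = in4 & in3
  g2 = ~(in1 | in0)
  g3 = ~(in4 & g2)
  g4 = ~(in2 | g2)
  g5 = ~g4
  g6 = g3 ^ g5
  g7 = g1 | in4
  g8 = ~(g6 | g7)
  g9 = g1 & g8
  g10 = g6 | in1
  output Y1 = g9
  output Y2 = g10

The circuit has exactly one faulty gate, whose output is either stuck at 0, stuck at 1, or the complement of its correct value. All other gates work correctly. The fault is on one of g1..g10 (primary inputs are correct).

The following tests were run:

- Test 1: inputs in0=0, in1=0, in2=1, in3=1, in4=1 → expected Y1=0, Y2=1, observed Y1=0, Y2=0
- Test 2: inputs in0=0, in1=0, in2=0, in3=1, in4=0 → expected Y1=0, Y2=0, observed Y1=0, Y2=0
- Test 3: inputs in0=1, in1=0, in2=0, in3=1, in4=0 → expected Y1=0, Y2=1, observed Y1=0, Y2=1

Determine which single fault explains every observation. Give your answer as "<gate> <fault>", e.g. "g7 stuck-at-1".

g3 stuck-at-1

Fault-free values for test 1 (in0=0, in1=0, in2=1, in3=1, in4=1): g1=1, g2=1, g3=0, g4=0, g5=1, g6=1, g7=1, g8=0, g9=0, g10=1, giving Y1=0, Y2=1. Observed Y1=0, Y2=0.
Test 1: faults giving observed Y1=0, Y2=0 are {g2 stuck-at-0, g2 inverted output, g3 stuck-at-1, g3 inverted output, g4 stuck-at-1, g4 inverted output, g5 stuck-at-0, g5 inverted output, g6 stuck-at-0, g6 inverted output, g10 stuck-at-0, g10 inverted output}.
Test 2 (in0=0, in1=0, in2=0, in3=1, in4=0): fault-free g1=0, g2=1, g3=1, g4=0, g5=1, g6=0, g7=0, g8=1, g9=0, g10=0 → Y1=0, Y2=0; observed Y1=0, Y2=0. Eliminates g2 stuck-at-0, g2 inverted output, g3 inverted output, g4 stuck-at-1, g4 inverted output, g5 stuck-at-0, g5 inverted output, g6 inverted output, g10 inverted output.
Test 3 (in0=1, in1=0, in2=0, in3=1, in4=0): fault-free g1=0, g2=0, g3=1, g4=1, g5=0, g6=1, g7=0, g8=0, g9=0, g10=1 → Y1=0, Y2=1; observed Y1=0, Y2=1. Eliminates g6 stuck-at-0, g10 stuck-at-0.
Only g3 stuck-at-1 is consistent with every test.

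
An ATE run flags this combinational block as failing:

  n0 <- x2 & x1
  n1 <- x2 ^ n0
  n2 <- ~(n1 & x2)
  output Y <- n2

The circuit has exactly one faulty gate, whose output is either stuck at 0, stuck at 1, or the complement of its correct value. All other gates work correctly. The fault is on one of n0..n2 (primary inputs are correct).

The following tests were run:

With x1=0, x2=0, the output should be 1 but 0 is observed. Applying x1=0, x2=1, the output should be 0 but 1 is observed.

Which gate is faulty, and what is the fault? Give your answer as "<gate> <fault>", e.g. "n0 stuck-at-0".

n2 inverted output

Fault-free values for test 1 (x1=0, x2=0): n0=0, n1=0, n2=1, giving Y=1. Observed 0.
Test 1: faults giving observed 0 are {n2 stuck-at-0, n2 inverted output}.
Test 2 (x1=0, x2=1): fault-free n0=0, n1=1, n2=0 → 0; observed 1. Eliminates n2 stuck-at-0.
Only n2 inverted output is consistent with every test.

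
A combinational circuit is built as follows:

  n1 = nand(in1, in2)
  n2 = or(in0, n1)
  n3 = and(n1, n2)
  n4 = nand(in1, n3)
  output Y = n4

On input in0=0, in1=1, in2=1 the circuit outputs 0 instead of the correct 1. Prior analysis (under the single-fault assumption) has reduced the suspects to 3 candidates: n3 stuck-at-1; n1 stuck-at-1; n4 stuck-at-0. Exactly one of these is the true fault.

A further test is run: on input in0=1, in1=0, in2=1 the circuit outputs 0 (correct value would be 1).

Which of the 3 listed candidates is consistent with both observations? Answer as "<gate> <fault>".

n4 stuck-at-0

Evaluate each candidate on input in0=1, in1=0, in2=1:
  n3 stuck-at-1: n1=1, n2=1, n3=1 [stuck-at-1], n4=1 → 1 — eliminated
  n1 stuck-at-1: n1=1 [stuck-at-1], n2=1, n3=1, n4=1 → 1 — eliminated
  n4 stuck-at-0: n1=1, n2=1, n3=1, n4=0 [stuck-at-0] → 0 — matches
Only n4 stuck-at-0 reproduces the observed 0.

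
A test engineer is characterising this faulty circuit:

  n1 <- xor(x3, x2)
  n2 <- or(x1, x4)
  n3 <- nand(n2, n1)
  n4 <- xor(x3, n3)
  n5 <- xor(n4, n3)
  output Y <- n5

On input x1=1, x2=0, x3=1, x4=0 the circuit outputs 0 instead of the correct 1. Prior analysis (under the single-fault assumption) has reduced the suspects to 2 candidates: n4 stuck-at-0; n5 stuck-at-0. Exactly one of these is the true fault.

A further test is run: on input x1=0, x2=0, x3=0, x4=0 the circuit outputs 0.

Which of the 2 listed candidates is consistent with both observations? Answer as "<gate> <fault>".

Evaluate each candidate on input x1=0, x2=0, x3=0, x4=0:
  n4 stuck-at-0: n1=0, n2=0, n3=1, n4=0 [stuck-at-0], n5=1 → 1 — eliminated
  n5 stuck-at-0: n1=0, n2=0, n3=1, n4=1, n5=0 [stuck-at-0] → 0 — matches
Only n5 stuck-at-0 reproduces the observed 0.

n5 stuck-at-0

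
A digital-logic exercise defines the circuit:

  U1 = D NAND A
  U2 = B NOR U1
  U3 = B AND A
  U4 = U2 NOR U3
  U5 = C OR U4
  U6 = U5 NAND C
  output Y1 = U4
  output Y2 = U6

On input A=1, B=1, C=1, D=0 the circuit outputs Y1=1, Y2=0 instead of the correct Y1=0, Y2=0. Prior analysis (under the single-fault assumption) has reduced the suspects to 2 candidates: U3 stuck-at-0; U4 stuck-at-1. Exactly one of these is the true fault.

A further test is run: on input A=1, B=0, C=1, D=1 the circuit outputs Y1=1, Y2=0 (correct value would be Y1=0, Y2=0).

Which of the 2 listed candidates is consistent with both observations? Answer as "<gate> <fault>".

Evaluate each candidate on input A=1, B=0, C=1, D=1:
  U3 stuck-at-0: U1=0, U2=1, U3=0 [stuck-at-0], U4=0, U5=1, U6=0 → Y1=0, Y2=0 — eliminated
  U4 stuck-at-1: U1=0, U2=1, U3=0, U4=1 [stuck-at-1], U5=1, U6=0 → Y1=1, Y2=0 — matches
Only U4 stuck-at-1 reproduces the observed Y1=1, Y2=0.

U4 stuck-at-1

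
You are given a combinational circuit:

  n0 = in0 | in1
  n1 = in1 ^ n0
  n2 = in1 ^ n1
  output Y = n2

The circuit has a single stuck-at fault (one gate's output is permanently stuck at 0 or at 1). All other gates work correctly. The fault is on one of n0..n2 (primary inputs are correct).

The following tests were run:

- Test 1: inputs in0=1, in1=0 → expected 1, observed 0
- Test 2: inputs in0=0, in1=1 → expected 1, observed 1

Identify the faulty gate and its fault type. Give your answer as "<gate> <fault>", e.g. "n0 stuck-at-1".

Fault-free values for test 1 (in0=1, in1=0): n0=1, n1=1, n2=1, giving Y=1. Observed 0.
Test 1: faults giving observed 0 are {n0 stuck-at-0, n1 stuck-at-0, n2 stuck-at-0}.
Test 2 (in0=0, in1=1): fault-free n0=1, n1=0, n2=1 → 1; observed 1. Eliminates n0 stuck-at-0, n2 stuck-at-0.
Only n1 stuck-at-0 is consistent with every test.

n1 stuck-at-0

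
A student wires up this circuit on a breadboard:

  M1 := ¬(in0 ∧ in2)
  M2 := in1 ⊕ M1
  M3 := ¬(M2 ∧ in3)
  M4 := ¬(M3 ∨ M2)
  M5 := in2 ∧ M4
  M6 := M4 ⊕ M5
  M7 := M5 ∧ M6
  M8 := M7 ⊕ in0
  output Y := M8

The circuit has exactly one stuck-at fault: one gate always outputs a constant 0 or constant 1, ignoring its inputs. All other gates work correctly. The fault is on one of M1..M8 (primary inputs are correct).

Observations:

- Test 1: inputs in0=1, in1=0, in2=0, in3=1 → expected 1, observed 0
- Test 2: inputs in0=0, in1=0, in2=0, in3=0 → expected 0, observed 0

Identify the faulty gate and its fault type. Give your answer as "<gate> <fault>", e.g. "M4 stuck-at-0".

Fault-free values for test 1 (in0=1, in1=0, in2=0, in3=1): M1=1, M2=1, M3=0, M4=0, M5=0, M6=0, M7=0, M8=1, giving Y=1. Observed 0.
Test 1: faults giving observed 0 are {M5 stuck-at-1, M7 stuck-at-1, M8 stuck-at-0}.
Test 2 (in0=0, in1=0, in2=0, in3=0): fault-free M1=1, M2=1, M3=1, M4=0, M5=0, M6=0, M7=0, M8=0 → 0; observed 0. Eliminates M5 stuck-at-1, M7 stuck-at-1.
Only M8 stuck-at-0 is consistent with every test.

M8 stuck-at-0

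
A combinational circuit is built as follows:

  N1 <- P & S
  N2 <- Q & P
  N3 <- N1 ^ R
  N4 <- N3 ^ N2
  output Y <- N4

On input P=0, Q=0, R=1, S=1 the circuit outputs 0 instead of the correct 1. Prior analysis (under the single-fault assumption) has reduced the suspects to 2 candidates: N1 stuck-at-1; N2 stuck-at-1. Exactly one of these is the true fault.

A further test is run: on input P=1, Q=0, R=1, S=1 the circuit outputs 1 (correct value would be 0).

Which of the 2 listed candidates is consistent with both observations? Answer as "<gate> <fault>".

Evaluate each candidate on input P=1, Q=0, R=1, S=1:
  N1 stuck-at-1: N1=1 [stuck-at-1], N2=0, N3=0, N4=0 → 0 — eliminated
  N2 stuck-at-1: N1=1, N2=1 [stuck-at-1], N3=0, N4=1 → 1 — matches
Only N2 stuck-at-1 reproduces the observed 1.

N2 stuck-at-1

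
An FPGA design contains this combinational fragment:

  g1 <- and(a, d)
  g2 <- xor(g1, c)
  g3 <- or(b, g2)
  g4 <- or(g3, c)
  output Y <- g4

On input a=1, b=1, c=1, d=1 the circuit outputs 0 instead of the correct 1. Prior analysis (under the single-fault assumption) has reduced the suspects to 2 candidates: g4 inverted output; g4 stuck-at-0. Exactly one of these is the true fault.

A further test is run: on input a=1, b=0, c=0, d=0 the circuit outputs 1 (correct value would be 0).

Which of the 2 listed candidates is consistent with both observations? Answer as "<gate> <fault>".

Evaluate each candidate on input a=1, b=0, c=0, d=0:
  g4 inverted output: g1=0, g2=0, g3=0, g4=1 [inverted output] → 1 — matches
  g4 stuck-at-0: g1=0, g2=0, g3=0, g4=0 [stuck-at-0] → 0 — eliminated
Only g4 inverted output reproduces the observed 1.

g4 inverted output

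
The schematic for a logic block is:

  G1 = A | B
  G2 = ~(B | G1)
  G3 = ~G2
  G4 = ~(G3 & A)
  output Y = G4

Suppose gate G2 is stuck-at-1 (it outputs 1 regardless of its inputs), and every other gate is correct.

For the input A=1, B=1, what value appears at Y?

1

Propagate with G2 forced: G1=1, G2=1 [stuck-at-1], G3=0, G4=1.
So Y = 1. (Without the fault it would be 0.)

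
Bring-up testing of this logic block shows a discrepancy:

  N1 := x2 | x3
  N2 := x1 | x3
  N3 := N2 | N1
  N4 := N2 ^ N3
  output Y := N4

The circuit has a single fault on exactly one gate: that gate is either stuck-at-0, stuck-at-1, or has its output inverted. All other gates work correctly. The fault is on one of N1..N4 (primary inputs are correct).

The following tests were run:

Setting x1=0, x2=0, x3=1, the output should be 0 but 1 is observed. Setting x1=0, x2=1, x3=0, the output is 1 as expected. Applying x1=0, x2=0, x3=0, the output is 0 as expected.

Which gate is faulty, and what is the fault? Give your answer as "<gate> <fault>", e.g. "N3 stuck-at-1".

N2 stuck-at-0

Fault-free values for test 1 (x1=0, x2=0, x3=1): N1=1, N2=1, N3=1, N4=0, giving Y=0. Observed 1.
Test 1: faults giving observed 1 are {N2 stuck-at-0, N2 inverted output, N3 stuck-at-0, N3 inverted output, N4 stuck-at-1, N4 inverted output}.
Test 2 (x1=0, x2=1, x3=0): fault-free N1=1, N2=0, N3=1, N4=1 → 1; observed 1. Eliminates N2 inverted output, N3 stuck-at-0, N3 inverted output, N4 inverted output.
Test 3 (x1=0, x2=0, x3=0): fault-free N1=0, N2=0, N3=0, N4=0 → 0; observed 0. Eliminates N4 stuck-at-1.
Only N2 stuck-at-0 is consistent with every test.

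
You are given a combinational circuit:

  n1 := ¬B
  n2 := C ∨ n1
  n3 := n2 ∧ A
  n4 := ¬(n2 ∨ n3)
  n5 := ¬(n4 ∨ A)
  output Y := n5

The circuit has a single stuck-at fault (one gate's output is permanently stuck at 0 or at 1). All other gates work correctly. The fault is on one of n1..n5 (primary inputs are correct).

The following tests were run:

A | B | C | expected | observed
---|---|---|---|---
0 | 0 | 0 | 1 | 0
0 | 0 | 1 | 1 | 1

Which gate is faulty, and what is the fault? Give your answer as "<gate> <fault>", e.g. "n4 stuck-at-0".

Fault-free values for test 1 (A=0, B=0, C=0): n1=1, n2=1, n3=0, n4=0, n5=1, giving Y=1. Observed 0.
Test 1: faults giving observed 0 are {n1 stuck-at-0, n2 stuck-at-0, n4 stuck-at-1, n5 stuck-at-0}.
Test 2 (A=0, B=0, C=1): fault-free n1=1, n2=1, n3=0, n4=0, n5=1 → 1; observed 1. Eliminates n2 stuck-at-0, n4 stuck-at-1, n5 stuck-at-0.
Only n1 stuck-at-0 is consistent with every test.

n1 stuck-at-0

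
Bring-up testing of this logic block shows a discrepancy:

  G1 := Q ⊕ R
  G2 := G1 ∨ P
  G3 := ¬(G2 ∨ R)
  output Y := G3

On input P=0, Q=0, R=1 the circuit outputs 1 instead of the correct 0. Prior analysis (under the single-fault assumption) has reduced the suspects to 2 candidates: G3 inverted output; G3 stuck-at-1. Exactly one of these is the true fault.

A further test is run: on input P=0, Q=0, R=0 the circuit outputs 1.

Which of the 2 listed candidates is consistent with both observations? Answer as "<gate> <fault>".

G3 stuck-at-1

Evaluate each candidate on input P=0, Q=0, R=0:
  G3 inverted output: G1=0, G2=0, G3=0 [inverted output] → 0 — eliminated
  G3 stuck-at-1: G1=0, G2=0, G3=1 [stuck-at-1] → 1 — matches
Only G3 stuck-at-1 reproduces the observed 1.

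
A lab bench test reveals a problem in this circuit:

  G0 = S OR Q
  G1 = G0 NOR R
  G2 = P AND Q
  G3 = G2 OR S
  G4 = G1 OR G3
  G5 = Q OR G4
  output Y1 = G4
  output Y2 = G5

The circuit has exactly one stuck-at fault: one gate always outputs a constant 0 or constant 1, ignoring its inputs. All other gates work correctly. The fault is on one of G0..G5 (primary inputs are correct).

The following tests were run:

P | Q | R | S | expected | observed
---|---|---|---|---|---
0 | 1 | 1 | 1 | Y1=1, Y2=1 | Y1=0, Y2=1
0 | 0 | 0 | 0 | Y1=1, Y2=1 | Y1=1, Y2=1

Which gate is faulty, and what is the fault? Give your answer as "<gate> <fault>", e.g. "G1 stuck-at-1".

G3 stuck-at-0

Fault-free values for test 1 (P=0, Q=1, R=1, S=1): G0=1, G1=0, G2=0, G3=1, G4=1, G5=1, giving Y1=1, Y2=1. Observed Y1=0, Y2=1.
Test 1: faults giving observed Y1=0, Y2=1 are {G3 stuck-at-0, G4 stuck-at-0}.
Test 2 (P=0, Q=0, R=0, S=0): fault-free G0=0, G1=1, G2=0, G3=0, G4=1, G5=1 → Y1=1, Y2=1; observed Y1=1, Y2=1. Eliminates G4 stuck-at-0.
Only G3 stuck-at-0 is consistent with every test.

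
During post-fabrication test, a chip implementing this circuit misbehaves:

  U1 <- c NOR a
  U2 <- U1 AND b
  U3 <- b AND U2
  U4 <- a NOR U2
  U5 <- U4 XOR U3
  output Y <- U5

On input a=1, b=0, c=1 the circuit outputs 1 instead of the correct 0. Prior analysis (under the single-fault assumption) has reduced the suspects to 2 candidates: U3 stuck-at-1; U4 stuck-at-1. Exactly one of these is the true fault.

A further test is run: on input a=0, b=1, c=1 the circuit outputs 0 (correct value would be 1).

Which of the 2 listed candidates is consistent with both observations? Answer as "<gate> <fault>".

U3 stuck-at-1

Evaluate each candidate on input a=0, b=1, c=1:
  U3 stuck-at-1: U1=0, U2=0, U3=1 [stuck-at-1], U4=1, U5=0 → 0 — matches
  U4 stuck-at-1: U1=0, U2=0, U3=0, U4=1 [stuck-at-1], U5=1 → 1 — eliminated
Only U3 stuck-at-1 reproduces the observed 0.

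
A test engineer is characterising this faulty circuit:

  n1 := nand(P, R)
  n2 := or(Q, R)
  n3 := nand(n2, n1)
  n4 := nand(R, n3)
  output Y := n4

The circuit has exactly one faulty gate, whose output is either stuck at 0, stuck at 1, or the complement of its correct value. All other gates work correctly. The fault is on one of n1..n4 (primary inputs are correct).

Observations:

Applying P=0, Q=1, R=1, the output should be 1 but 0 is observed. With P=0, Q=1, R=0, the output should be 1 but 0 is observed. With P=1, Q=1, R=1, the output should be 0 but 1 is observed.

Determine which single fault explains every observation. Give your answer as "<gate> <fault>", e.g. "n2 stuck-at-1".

n4 inverted output

Fault-free values for test 1 (P=0, Q=1, R=1): n1=1, n2=1, n3=0, n4=1, giving Y=1. Observed 0.
Test 1: faults giving observed 0 are {n1 stuck-at-0, n1 inverted output, n2 stuck-at-0, n2 inverted output, n3 stuck-at-1, n3 inverted output, n4 stuck-at-0, n4 inverted output}.
Test 2 (P=0, Q=1, R=0): fault-free n1=1, n2=1, n3=0, n4=1 → 1; observed 0. Eliminates n1 stuck-at-0, n1 inverted output, n2 stuck-at-0, n2 inverted output, n3 stuck-at-1, n3 inverted output.
Test 3 (P=1, Q=1, R=1): fault-free n1=0, n2=1, n3=1, n4=0 → 0; observed 1. Eliminates n4 stuck-at-0.
Only n4 inverted output is consistent with every test.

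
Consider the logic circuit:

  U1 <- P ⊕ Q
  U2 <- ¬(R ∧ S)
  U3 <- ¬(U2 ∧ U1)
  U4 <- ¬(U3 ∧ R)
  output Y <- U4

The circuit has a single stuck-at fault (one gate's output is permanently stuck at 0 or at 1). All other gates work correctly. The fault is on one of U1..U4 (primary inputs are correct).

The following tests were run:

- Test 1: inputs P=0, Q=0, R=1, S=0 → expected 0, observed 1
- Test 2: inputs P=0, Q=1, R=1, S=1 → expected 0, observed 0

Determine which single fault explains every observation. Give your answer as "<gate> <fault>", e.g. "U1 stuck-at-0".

Fault-free values for test 1 (P=0, Q=0, R=1, S=0): U1=0, U2=1, U3=1, U4=0, giving Y=0. Observed 1.
Test 1: faults giving observed 1 are {U1 stuck-at-1, U3 stuck-at-0, U4 stuck-at-1}.
Test 2 (P=0, Q=1, R=1, S=1): fault-free U1=1, U2=0, U3=1, U4=0 → 0; observed 0. Eliminates U3 stuck-at-0, U4 stuck-at-1.
Only U1 stuck-at-1 is consistent with every test.

U1 stuck-at-1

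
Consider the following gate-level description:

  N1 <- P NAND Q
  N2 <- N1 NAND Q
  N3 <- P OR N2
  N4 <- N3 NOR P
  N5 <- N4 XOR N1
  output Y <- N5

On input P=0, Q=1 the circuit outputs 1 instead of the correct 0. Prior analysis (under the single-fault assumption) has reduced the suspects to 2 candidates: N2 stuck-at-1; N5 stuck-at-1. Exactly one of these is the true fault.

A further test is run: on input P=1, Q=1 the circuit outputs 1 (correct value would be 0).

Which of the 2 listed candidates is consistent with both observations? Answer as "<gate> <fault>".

Evaluate each candidate on input P=1, Q=1:
  N2 stuck-at-1: N1=0, N2=1 [stuck-at-1], N3=1, N4=0, N5=0 → 0 — eliminated
  N5 stuck-at-1: N1=0, N2=1, N3=1, N4=0, N5=1 [stuck-at-1] → 1 — matches
Only N5 stuck-at-1 reproduces the observed 1.

N5 stuck-at-1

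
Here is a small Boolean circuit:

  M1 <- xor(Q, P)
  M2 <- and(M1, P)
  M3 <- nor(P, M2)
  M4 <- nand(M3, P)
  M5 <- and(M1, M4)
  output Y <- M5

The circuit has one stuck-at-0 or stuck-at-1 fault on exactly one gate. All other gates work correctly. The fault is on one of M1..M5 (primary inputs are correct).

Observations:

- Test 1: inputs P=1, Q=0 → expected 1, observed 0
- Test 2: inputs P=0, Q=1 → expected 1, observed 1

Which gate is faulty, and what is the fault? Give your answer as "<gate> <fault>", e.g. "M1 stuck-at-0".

Fault-free values for test 1 (P=1, Q=0): M1=1, M2=1, M3=0, M4=1, M5=1, giving Y=1. Observed 0.
Test 1: faults giving observed 0 are {M1 stuck-at-0, M3 stuck-at-1, M4 stuck-at-0, M5 stuck-at-0}.
Test 2 (P=0, Q=1): fault-free M1=1, M2=0, M3=1, M4=1, M5=1 → 1; observed 1. Eliminates M1 stuck-at-0, M4 stuck-at-0, M5 stuck-at-0.
Only M3 stuck-at-1 is consistent with every test.

M3 stuck-at-1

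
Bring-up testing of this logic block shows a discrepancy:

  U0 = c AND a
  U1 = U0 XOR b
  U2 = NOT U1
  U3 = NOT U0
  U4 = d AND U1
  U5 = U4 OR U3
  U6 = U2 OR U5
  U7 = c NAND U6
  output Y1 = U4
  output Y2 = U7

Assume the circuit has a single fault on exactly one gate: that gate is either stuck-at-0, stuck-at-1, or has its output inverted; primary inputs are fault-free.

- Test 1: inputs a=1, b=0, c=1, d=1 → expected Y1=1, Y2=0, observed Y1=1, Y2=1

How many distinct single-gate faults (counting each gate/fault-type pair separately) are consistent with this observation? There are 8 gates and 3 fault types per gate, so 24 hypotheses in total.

Fault-free: U0=1, U1=1, U2=0, U3=0, U4=1, U5=1, U6=1, U7=0 → Y1=1, Y2=0. Observed Y1=1, Y2=1.
  U0: none of the 3 fault types match ✗
  U1: none of the 3 fault types match ✗
  U2: none of the 3 fault types match ✗
  U3: none of the 3 fault types match ✗
  U4: none of the 3 fault types match ✗
  U5: stuck-at-0, inverted output ✓; others ✗
  U6: stuck-at-0, inverted output ✓; others ✗
  U7: stuck-at-1, inverted output ✓; others ✗
Consistent faults: {U5 stuck-at-0, U5 inverted output, U6 stuck-at-0, U6 inverted output, U7 stuck-at-1, U7 inverted output} — 6 in all.

6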